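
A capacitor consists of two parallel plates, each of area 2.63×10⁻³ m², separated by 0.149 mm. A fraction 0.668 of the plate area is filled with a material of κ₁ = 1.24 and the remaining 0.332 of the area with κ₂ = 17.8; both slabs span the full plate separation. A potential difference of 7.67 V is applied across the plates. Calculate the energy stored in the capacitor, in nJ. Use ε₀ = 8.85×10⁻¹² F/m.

Side-by-side slabs ⇒ two capacitors in parallel, each spanning the full gap.
C₁ = κ₁ε₀A₁/d = 1.24 × 8.85×10⁻¹² × 1.76×10⁻³ / 1.49×10⁻⁴ = 1.29×10⁻¹⁰ F.
C₂ = κ₂ε₀A₂/d = 17.8 × 8.85×10⁻¹² × 8.73×10⁻⁴ / 1.49×10⁻⁴ = 9.23×10⁻¹⁰ F.
C = C₁ + C₂ = 1.05×10⁻⁹ F.
U = ½CV² = ½ × 1.05×10⁻⁹ × (7.67)² = 3.10×10⁻⁸ J.

U ≈ 31.0 nJ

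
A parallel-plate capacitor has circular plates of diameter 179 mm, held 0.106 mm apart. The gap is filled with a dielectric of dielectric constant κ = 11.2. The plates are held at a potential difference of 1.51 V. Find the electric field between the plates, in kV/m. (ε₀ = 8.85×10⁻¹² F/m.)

E = V/d = 1.51 / 1.06×10⁻⁴ = 1.42×10⁴ V/m.

14.2 kV/m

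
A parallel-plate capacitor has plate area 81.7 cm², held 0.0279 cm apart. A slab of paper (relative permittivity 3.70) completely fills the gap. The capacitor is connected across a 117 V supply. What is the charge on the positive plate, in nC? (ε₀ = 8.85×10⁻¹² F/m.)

A = 81.7 cm² = 8.17×10⁻³ m².
C = κε₀A/d = 3.70 × 8.85×10⁻¹² × 8.17×10⁻³ / 2.79×10⁻⁴ = 9.59×10⁻¹⁰ F.
Q = CV = 9.59×10⁻¹⁰ × 117 = 1.12×10⁻⁷ C.

Q ≈ 112 nC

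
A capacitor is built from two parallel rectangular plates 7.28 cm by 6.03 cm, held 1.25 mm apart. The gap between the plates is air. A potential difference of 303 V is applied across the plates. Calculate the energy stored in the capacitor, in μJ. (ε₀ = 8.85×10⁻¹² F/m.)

U ≈ 1.43 μJ

A = 7.28 × 6.03 cm² = 4.39×10⁻³ m².
C = ε₀A/d = 8.85×10⁻¹² × 4.39×10⁻³ / 1.25×10⁻³ = 3.11×10⁻¹¹ F.
U = ½CV² = ½ × 3.11×10⁻¹¹ × (303)² = 1.43×10⁻⁶ J.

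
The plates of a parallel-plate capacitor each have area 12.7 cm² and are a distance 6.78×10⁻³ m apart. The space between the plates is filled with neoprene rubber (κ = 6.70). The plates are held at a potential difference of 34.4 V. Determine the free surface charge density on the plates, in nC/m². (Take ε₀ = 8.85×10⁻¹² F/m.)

A = 12.7 cm² = 1.27×10⁻³ m².
C = κε₀A/d = 6.70 × 8.85×10⁻¹² × 1.27×10⁻³ / 6.78×10⁻³ = 1.11×10⁻¹¹ F.
σ = Q/A = CV/A = 1.11×10⁻¹¹ × 34.4 / 1.27×10⁻³ = 3.01×10⁻⁷ C/m².

301 nC/m²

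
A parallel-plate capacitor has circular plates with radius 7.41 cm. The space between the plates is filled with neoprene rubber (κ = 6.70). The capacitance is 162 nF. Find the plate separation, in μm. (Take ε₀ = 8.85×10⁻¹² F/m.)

A = π(7.41 cm)² = 1.72×10⁻² m².
d = κε₀A/C = 6.70 × 8.85×10⁻¹² × 1.72×10⁻² / 1.62×10⁻⁷ = 6.31×10⁻⁶ m.

6.31 μm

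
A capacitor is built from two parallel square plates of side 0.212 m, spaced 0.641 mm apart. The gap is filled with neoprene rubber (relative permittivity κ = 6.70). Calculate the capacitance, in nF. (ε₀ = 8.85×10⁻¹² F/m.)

A = (0.212 m)² = 4.49×10⁻² m².
C = κε₀A/d = 6.70 × 8.85×10⁻¹² × 4.49×10⁻² / 6.41×10⁻⁴ = 4.16×10⁻⁹ F.

C ≈ 4.16 nF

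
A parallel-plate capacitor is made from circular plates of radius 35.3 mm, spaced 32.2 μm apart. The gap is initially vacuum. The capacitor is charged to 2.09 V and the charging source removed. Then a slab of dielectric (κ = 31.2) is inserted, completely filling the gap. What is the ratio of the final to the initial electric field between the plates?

0.0321

Isolated ⇒ Q is held fixed.
V₂ = Q/C₂ = V₁/31.2; E = V/d, so E₂/E₁ = (V₂/V₁)(d₁/d₂) = 0.0321.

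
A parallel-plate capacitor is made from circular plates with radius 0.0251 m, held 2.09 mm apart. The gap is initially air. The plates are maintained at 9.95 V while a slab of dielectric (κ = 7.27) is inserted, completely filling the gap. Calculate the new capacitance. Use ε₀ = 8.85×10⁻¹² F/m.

A = π(0.0251 m)² = 1.98×10⁻³ m².
Initially C₁ = ε₀A/d = 8.85×10⁻¹² × 1.98×10⁻³ / 2.09×10⁻³ = 8.38×10⁻¹² F.
C = κε₀A/d scales with κ, so C₂/C₁ = κ = 7.27.
C₂ = 7.27 × 8.38×10⁻¹² = 6.09×10⁻¹¹ F.

C ≈ 60.9 pF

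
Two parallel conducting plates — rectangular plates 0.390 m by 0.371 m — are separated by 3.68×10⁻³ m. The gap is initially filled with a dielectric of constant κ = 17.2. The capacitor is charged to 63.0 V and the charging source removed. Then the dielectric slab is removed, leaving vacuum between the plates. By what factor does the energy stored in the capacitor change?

Isolated ⇒ Q is held fixed.
C₂ = 0.0581 C₁ and U = Q²/(2C), so U₂/U₁ = C₁/C₂ = 17.2.

U₂/U₁ ≈ 17.2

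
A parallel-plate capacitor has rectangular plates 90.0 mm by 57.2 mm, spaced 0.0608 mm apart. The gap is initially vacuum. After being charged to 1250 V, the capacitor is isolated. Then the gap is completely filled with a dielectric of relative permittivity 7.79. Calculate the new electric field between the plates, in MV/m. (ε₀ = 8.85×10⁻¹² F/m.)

A = 90.0 × 57.2 mm² = 5.15×10⁻³ m².
Initially C₁ = ε₀A/d = 8.85×10⁻¹² × 5.15×10⁻³ / 6.08×10⁻⁵ = 7.49×10⁻¹⁰ F.
E₁ = 2.06×10⁷ V/m.
Isolated ⇒ Q is held fixed. V₂ = Q/C₂ = V₁/7.79; E = V/d, so E₂/E₁ = (V₂/V₁)(d₁/d₂) = 0.128.
E₂ = 0.128 × 2.06×10⁷ = 2.64×10⁶ V/m.

2.64 MV/m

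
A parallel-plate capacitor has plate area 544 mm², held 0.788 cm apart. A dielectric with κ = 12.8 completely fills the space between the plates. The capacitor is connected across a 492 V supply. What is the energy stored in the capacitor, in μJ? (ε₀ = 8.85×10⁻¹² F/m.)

U ≈ 0.947 μJ

A = 544 mm² = 5.44×10⁻⁴ m².
C = κε₀A/d = 12.8 × 8.85×10⁻¹² × 5.44×10⁻⁴ / 7.88×10⁻³ = 7.82×10⁻¹² F.
U = ½CV² = ½ × 7.82×10⁻¹² × (492)² = 9.47×10⁻⁷ J.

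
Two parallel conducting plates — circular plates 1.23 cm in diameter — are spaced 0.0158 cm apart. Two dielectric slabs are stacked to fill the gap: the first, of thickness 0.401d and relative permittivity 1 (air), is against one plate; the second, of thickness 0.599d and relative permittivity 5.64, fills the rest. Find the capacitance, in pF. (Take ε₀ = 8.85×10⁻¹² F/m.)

13.1 pF

A = π(1.23/2 cm)² = 1.19×10⁻⁴ m².
Stacked slabs ⇒ two capacitors in series, each with the full plate area.
C₁ = κ₁ε₀A/d₁ = 1.00 × 8.85×10⁻¹² × 1.19×10⁻⁴ / 6.34×10⁻⁵ = 1.66×10⁻¹¹ F.
C₂ = κ₂ε₀A/d₂ = 5.64 × 8.85×10⁻¹² × 1.19×10⁻⁴ / 9.46×10⁻⁵ = 6.27×10⁻¹¹ F.
C = (1/C₁ + 1/C₂)⁻¹ = 1.31×10⁻¹¹ F.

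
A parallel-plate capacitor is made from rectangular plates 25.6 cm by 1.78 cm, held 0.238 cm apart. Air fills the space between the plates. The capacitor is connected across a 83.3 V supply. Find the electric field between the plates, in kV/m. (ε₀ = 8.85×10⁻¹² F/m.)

E = V/d = 83.3 / 2.38×10⁻³ = 3.50×10⁴ V/m.

35.0 kV/m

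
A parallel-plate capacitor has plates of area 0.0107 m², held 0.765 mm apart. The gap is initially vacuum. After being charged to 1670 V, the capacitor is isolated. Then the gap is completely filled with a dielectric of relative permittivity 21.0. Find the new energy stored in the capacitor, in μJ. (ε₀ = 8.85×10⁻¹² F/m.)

8.22 μJ

Initially C₁ = ε₀A/d = 8.85×10⁻¹² × 1.07×10⁻² / 7.65×10⁻⁴ = 1.24×10⁻¹⁰ F.
U₁ = 1.73×10⁻⁴ J.
Isolated ⇒ Q is held fixed. C₂ = 21.0 C₁ and U = Q²/(2C), so U₂/U₁ = C₁/C₂ = 0.0476.
U₂ = 0.0476 × 1.73×10⁻⁴ = 8.22×10⁻⁶ J.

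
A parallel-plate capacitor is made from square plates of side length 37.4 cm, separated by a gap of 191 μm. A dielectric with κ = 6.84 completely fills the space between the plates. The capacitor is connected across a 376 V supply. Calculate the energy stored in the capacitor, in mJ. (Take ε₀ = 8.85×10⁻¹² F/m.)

U ≈ 3.13 mJ

A = (37.4 cm)² = 0.140 m².
C = κε₀A/d = 6.84 × 8.85×10⁻¹² × 0.140 / 1.91×10⁻⁴ = 4.43×10⁻⁸ F.
U = ½CV² = ½ × 4.43×10⁻⁸ × (376)² = 3.13×10⁻³ J.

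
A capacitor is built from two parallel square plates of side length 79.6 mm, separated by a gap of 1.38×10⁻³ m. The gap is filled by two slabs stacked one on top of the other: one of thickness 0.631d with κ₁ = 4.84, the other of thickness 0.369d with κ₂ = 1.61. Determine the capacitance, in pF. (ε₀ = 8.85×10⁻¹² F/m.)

A = (79.6 mm)² = 6.34×10⁻³ m².
Stacked slabs ⇒ two capacitors in series, each with the full plate area.
C₁ = κ₁ε₀A/d₁ = 4.84 × 8.85×10⁻¹² × 6.34×10⁻³ / 8.71×10⁻⁴ = 3.12×10⁻¹⁰ F.
C₂ = κ₂ε₀A/d₂ = 1.61 × 8.85×10⁻¹² × 6.34×10⁻³ / 5.09×10⁻⁴ = 1.77×10⁻¹⁰ F.
C = (1/C₁ + 1/C₂)⁻¹ = 1.13×10⁻¹⁰ F.

113 pF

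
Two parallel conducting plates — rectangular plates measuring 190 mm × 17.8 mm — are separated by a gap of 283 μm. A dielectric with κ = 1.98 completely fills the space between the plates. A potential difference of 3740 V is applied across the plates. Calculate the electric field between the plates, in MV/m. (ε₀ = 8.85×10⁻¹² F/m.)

13.2 MV/m

E = V/d = 3740 / 2.83×10⁻⁴ = 1.32×10⁷ V/m.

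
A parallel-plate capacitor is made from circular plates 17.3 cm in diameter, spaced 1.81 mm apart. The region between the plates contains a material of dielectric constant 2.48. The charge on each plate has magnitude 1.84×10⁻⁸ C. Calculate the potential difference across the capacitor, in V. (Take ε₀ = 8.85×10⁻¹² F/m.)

64.6 V

A = π(17.3/2 cm)² = 2.35×10⁻² m².
C = κε₀A/d = 2.48 × 8.85×10⁻¹² × 2.35×10⁻² / 1.81×10⁻³ = 2.85×10⁻¹⁰ F.
V = Q/C = 1.84×10⁻⁸ / 2.85×10⁻¹⁰ = 64.6 V.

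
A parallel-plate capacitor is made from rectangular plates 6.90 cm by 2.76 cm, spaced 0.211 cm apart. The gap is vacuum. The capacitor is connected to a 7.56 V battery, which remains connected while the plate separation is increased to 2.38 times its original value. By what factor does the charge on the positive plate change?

Battery connected ⇒ V is held fixed.
C₂ = 0.420 C₁ and Q = CV, so Q₂/Q₁ = C₂/C₁ = 0.420.

Q₂/Q₁ ≈ 0.420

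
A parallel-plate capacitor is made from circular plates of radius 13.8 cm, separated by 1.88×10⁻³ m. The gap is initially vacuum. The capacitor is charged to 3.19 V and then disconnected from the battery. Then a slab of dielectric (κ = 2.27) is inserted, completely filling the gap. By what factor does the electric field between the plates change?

Isolated ⇒ Q is held fixed.
V₂ = Q/C₂ = V₁/2.27; E = V/d, so E₂/E₁ = (V₂/V₁)(d₁/d₂) = 0.441.

E₂/E₁ ≈ 0.441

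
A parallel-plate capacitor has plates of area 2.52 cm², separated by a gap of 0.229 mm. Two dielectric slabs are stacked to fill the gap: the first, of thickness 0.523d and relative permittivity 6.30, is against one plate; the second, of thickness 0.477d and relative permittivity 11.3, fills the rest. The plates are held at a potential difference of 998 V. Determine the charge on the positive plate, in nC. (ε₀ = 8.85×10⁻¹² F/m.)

77.6 nC

A = 2.52 cm² = 2.52×10⁻⁴ m².
Stacked slabs ⇒ two capacitors in series, each with the full plate area.
C₁ = κ₁ε₀A/d₁ = 6.30 × 8.85×10⁻¹² × 2.52×10⁻⁴ / 1.20×10⁻⁴ = 1.17×10⁻¹⁰ F.
C₂ = κ₂ε₀A/d₂ = 11.3 × 8.85×10⁻¹² × 2.52×10⁻⁴ / 1.09×10⁻⁴ = 2.31×10⁻¹⁰ F.
C = (1/C₁ + 1/C₂)⁻¹ = 7.78×10⁻¹¹ F.
Q = CV = 7.78×10⁻¹¹ × 998 = 7.76×10⁻⁸ C.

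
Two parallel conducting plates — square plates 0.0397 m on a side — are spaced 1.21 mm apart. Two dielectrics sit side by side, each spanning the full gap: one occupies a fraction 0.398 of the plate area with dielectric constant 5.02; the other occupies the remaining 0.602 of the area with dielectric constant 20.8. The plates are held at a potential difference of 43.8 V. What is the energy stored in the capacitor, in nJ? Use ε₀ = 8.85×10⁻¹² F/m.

U ≈ 161 nJ

A = (0.0397 m)² = 1.58×10⁻³ m².
Side-by-side slabs ⇒ two capacitors in parallel, each spanning the full gap.
C₁ = κ₁ε₀A₁/d = 5.02 × 8.85×10⁻¹² × 6.27×10⁻⁴ / 1.21×10⁻³ = 2.30×10⁻¹¹ F.
C₂ = κ₂ε₀A₂/d = 20.8 × 8.85×10⁻¹² × 9.49×10⁻⁴ / 1.21×10⁻³ = 1.44×10⁻¹⁰ F.
C = C₁ + C₂ = 1.67×10⁻¹⁰ F.
U = ½CV² = ½ × 1.67×10⁻¹⁰ × (43.8)² = 1.61×10⁻⁷ J.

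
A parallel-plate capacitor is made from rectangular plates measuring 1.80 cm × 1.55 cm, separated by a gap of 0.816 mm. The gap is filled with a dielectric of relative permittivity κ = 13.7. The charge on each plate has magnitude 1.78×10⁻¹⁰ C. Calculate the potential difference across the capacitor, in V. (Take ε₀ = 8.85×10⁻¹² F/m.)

V ≈ 4.29 V

A = 1.80 × 1.55 cm² = 2.79×10⁻⁴ m².
C = κε₀A/d = 13.7 × 8.85×10⁻¹² × 2.79×10⁻⁴ / 8.16×10⁻⁴ = 4.15×10⁻¹¹ F.
V = Q/C = 1.78×10⁻¹⁰ / 4.15×10⁻¹¹ = 4.29 V.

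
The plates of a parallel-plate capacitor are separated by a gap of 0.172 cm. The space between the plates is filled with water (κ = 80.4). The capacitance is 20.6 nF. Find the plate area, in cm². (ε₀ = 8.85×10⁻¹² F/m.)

498 cm²

A = Cd/(κε₀) = 2.06×10⁻⁸ × 1.72×10⁻³ / (80.4 × 8.85×10⁻¹²) = 4.98×10⁻² m².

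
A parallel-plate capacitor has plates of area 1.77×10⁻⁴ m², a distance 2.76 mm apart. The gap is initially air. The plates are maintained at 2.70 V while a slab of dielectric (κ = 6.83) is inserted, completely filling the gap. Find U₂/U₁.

U₂/U₁ ≈ 6.83

Battery connected ⇒ V is held fixed.
C₂ = 6.83 C₁ and U = ½CV², so U₂/U₁ = C₂/C₁ = 6.83.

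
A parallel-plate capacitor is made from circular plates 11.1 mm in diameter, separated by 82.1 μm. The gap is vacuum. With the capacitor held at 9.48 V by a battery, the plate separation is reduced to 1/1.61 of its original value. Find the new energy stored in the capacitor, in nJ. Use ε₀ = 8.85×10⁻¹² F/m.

0.755 nJ

A = π(11.1/2 mm)² = 9.68×10⁻⁵ m².
Initially C₁ = ε₀A/d = 8.85×10⁻¹² × 9.68×10⁻⁵ / 8.21×10⁻⁵ = 1.04×10⁻¹¹ F.
U₁ = 4.69×10⁻¹⁰ J.
Battery connected ⇒ V is held fixed. C₂ = 1.61 C₁ and U = ½CV², so U₂/U₁ = C₂/C₁ = 1.61.
U₂ = 1.61 × 4.69×10⁻¹⁰ = 7.55×10⁻¹⁰ J.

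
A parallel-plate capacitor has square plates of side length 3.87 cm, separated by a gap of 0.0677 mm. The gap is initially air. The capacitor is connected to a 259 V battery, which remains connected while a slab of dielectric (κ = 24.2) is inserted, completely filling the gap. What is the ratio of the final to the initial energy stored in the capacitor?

Battery connected ⇒ V is held fixed.
C₂ = 24.2 C₁ and U = ½CV², so U₂/U₁ = C₂/C₁ = 24.2.

24.2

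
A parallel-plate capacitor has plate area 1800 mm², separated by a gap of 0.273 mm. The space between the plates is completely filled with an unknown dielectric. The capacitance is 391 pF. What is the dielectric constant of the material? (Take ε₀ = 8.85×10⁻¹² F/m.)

A = 1800 mm² = 1.80×10⁻³ m².
κ = Cd/(ε₀A) = 3.91×10⁻¹⁰ × 2.73×10⁻⁴ / (8.85×10⁻¹² × 1.80×10⁻³) = 6.70.

6.70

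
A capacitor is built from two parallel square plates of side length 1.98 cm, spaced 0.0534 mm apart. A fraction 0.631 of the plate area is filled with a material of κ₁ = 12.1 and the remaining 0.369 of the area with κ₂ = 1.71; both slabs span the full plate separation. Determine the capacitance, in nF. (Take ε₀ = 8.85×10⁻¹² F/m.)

A = (1.98 cm)² = 3.92×10⁻⁴ m².
Side-by-side slabs ⇒ two capacitors in parallel, each spanning the full gap.
C₁ = κ₁ε₀A₁/d = 12.1 × 8.85×10⁻¹² × 2.47×10⁻⁴ / 5.34×10⁻⁵ = 4.96×10⁻¹⁰ F.
C₂ = κ₂ε₀A₂/d = 1.71 × 8.85×10⁻¹² × 1.45×10⁻⁴ / 5.34×10⁻⁵ = 4.10×10⁻¹¹ F.
C = C₁ + C₂ = 5.37×10⁻¹⁰ F.

C ≈ 0.537 nF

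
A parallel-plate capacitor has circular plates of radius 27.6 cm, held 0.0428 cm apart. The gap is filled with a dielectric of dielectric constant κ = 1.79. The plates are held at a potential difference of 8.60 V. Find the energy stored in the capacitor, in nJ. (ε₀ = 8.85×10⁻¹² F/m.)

328 nJ

A = π(27.6 cm)² = 0.239 m².
C = κε₀A/d = 1.79 × 8.85×10⁻¹² × 0.239 / 4.28×10⁻⁴ = 8.86×10⁻⁹ F.
U = ½CV² = ½ × 8.86×10⁻⁹ × (8.60)² = 3.28×10⁻⁷ J.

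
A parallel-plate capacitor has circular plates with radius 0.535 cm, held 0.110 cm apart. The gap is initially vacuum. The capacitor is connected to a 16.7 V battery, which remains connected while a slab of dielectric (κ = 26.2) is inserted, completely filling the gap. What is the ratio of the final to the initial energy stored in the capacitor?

Battery connected ⇒ V is held fixed.
C₂ = 26.2 C₁ and U = ½CV², so U₂/U₁ = C₂/C₁ = 26.2.

U₂/U₁ ≈ 26.2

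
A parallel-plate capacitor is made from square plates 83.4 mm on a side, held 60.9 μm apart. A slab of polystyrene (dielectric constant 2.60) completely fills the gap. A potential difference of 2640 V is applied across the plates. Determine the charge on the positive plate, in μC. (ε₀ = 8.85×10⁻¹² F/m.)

A = (83.4 mm)² = 6.96×10⁻³ m².
C = κε₀A/d = 2.60 × 8.85×10⁻¹² × 6.96×10⁻³ / 6.09×10⁻⁵ = 2.63×10⁻⁹ F.
Q = CV = 2.63×10⁻⁹ × 2640 = 6.94×10⁻⁶ C.

6.94 μC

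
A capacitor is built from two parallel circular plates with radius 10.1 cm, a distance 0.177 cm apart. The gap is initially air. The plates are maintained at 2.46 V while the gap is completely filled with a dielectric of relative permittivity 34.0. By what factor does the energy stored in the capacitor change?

U₂/U₁ ≈ 34.0

Battery connected ⇒ V is held fixed.
C₂ = 34.0 C₁ and U = ½CV², so U₂/U₁ = C₂/C₁ = 34.0.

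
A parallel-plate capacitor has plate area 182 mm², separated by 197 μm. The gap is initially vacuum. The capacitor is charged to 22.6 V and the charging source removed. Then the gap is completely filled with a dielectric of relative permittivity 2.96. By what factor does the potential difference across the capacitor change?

Isolated ⇒ Q is held fixed.
C₂ = 2.96 C₁ and V = Q/C, so V₂/V₁ = C₁/C₂ = 0.338.

0.338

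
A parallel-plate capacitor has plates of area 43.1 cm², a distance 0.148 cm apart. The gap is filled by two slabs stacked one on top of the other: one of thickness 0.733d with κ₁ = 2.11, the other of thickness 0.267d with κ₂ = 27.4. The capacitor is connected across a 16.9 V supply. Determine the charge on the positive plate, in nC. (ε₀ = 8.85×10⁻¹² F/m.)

A = 43.1 cm² = 4.31×10⁻³ m².
Stacked slabs ⇒ two capacitors in series, each with the full plate area.
C₁ = κ₁ε₀A/d₁ = 2.11 × 8.85×10⁻¹² × 4.31×10⁻³ / 1.08×10⁻³ = 7.42×10⁻¹¹ F.
C₂ = κ₂ε₀A/d₂ = 27.4 × 8.85×10⁻¹² × 4.31×10⁻³ / 3.95×10⁻⁴ = 2.64×10⁻⁹ F.
C = (1/C₁ + 1/C₂)⁻¹ = 7.22×10⁻¹¹ F.
Q = CV = 7.22×10⁻¹¹ × 16.9 = 1.22×10⁻⁹ C.

Q ≈ 1.22 nC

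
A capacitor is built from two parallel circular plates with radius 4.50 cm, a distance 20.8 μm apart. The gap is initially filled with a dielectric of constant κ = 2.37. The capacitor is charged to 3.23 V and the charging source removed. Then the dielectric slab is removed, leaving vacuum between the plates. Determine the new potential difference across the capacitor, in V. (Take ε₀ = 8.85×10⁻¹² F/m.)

V ≈ 7.66 V

A = π(4.50 cm)² = 6.36×10⁻³ m².
Initially C₁ = κε₀A/d = 2.37 × 8.85×10⁻¹² × 6.36×10⁻³ / 2.08×10⁻⁵ = 6.42×10⁻⁹ F.
V₁ = 3.23 V.
Isolated ⇒ Q is held fixed. C₂ = 0.422 C₁ and V = Q/C, so V₂/V₁ = C₁/C₂ = 2.37.
V₂ = 2.37 × 3.23 = 7.66 V.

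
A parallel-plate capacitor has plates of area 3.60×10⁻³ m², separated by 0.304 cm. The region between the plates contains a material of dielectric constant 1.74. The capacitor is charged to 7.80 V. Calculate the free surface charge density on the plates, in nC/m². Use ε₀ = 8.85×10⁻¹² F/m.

C = κε₀A/d = 1.74 × 8.85×10⁻¹² × 3.60×10⁻³ / 3.04×10⁻³ = 1.82×10⁻¹¹ F.
σ = Q/A = CV/A = 1.82×10⁻¹¹ × 7.80 / 3.60×10⁻³ = 3.95×10⁻⁸ C/m².

σ ≈ 39.5 nC/m²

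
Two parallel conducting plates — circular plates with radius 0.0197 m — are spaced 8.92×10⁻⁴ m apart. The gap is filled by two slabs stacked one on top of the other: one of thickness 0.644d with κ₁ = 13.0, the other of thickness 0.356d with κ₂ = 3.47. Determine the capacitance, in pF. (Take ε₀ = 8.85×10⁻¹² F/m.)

C ≈ 79.5 pF

A = π(0.0197 m)² = 1.22×10⁻³ m².
Stacked slabs ⇒ two capacitors in series, each with the full plate area.
C₁ = κ₁ε₀A/d₁ = 13.0 × 8.85×10⁻¹² × 1.22×10⁻³ / 5.74×10⁻⁴ = 2.44×10⁻¹⁰ F.
C₂ = κ₂ε₀A/d₂ = 3.47 × 8.85×10⁻¹² × 1.22×10⁻³ / 3.18×10⁻⁴ = 1.18×10⁻¹⁰ F.
C = (1/C₁ + 1/C₂)⁻¹ = 7.95×10⁻¹¹ F.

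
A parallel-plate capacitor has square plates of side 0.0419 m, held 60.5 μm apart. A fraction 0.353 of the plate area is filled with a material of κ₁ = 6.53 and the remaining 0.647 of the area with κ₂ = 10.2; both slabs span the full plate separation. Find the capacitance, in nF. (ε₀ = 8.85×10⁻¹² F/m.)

C ≈ 2.29 nF

A = (0.0419 m)² = 1.76×10⁻³ m².
Side-by-side slabs ⇒ two capacitors in parallel, each spanning the full gap.
C₁ = κ₁ε₀A₁/d = 6.53 × 8.85×10⁻¹² × 6.20×10⁻⁴ / 6.05×10⁻⁵ = 5.92×10⁻¹⁰ F.
C₂ = κ₂ε₀A₂/d = 10.2 × 8.85×10⁻¹² × 1.14×10⁻³ / 6.05×10⁻⁵ = 1.69×10⁻⁹ F.
C = C₁ + C₂ = 2.29×10⁻⁹ F.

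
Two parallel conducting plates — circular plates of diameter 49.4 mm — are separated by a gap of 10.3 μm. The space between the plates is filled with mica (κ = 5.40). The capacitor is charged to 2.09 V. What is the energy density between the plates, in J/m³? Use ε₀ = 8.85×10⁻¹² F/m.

E = V/d = 2.09 / 1.03×10⁻⁵ = 2.03×10⁵ V/m.
u = ½κε₀E² = ½ × 5.40 × 8.85×10⁻¹² × (2.03×10⁵)² = 0.984 J/m³.

0.984 J/m³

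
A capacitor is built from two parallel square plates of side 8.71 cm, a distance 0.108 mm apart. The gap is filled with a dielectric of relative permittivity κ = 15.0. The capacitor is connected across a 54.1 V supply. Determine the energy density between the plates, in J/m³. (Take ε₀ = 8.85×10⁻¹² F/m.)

E = V/d = 54.1 / 1.08×10⁻⁴ = 5.01×10⁵ V/m.
u = ½κε₀E² = ½ × 15.0 × 8.85×10⁻¹² × (5.01×10⁵)² = 16.7 J/m³.

16.7 J/m³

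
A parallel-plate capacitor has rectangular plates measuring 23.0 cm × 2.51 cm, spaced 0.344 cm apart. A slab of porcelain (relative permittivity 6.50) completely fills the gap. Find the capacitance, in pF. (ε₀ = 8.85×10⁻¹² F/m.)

96.5 pF

A = 23.0 × 2.51 cm² = 5.77×10⁻³ m².
C = κε₀A/d = 6.50 × 8.85×10⁻¹² × 5.77×10⁻³ / 3.44×10⁻³ = 9.65×10⁻¹¹ F.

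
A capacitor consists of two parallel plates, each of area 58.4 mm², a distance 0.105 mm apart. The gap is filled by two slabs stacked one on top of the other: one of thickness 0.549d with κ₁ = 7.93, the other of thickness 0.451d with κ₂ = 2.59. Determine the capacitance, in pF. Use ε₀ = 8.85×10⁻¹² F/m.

A = 58.4 mm² = 5.84×10⁻⁵ m².
Stacked slabs ⇒ two capacitors in series, each with the full plate area.
C₁ = κ₁ε₀A/d₁ = 7.93 × 8.85×10⁻¹² × 5.84×10⁻⁵ / 5.76×10⁻⁵ = 7.11×10⁻¹¹ F.
C₂ = κ₂ε₀A/d₂ = 2.59 × 8.85×10⁻¹² × 5.84×10⁻⁵ / 4.74×10⁻⁵ = 2.83×10⁻¹¹ F.
C = (1/C₁ + 1/C₂)⁻¹ = 2.02×10⁻¹¹ F.

C ≈ 20.2 pF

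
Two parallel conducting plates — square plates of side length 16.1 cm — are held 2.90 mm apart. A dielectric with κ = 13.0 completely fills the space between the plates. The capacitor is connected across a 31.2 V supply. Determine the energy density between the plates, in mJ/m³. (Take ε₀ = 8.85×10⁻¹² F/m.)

u ≈ 6.66 mJ/m³

E = V/d = 31.2 / 2.90×10⁻³ = 1.08×10⁴ V/m.
u = ½κε₀E² = ½ × 13.0 × 8.85×10⁻¹² × (1.08×10⁴)² = 6.66×10⁻³ J/m³.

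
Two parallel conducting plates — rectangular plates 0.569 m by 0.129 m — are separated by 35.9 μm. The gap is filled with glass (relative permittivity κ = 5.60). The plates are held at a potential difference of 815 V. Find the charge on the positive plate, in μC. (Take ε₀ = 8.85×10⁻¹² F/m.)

A = 0.569 × 0.129 m² = 7.34×10⁻² m².
C = κε₀A/d = 5.60 × 8.85×10⁻¹² × 7.34×10⁻² / 3.59×10⁻⁵ = 1.01×10⁻⁷ F.
Q = CV = 1.01×10⁻⁷ × 815 = 8.26×10⁻⁵ C.

Q ≈ 82.6 μC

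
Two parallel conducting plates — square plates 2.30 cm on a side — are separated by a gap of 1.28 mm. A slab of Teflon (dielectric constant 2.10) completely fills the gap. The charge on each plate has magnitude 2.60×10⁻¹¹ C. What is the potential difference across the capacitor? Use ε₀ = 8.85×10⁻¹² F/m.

V ≈ 3.39 V

A = (2.30 cm)² = 5.29×10⁻⁴ m².
C = κε₀A/d = 2.10 × 8.85×10⁻¹² × 5.29×10⁻⁴ / 1.28×10⁻³ = 7.68×10⁻¹² F.
V = Q/C = 2.60×10⁻¹¹ / 7.68×10⁻¹² = 3.39 V.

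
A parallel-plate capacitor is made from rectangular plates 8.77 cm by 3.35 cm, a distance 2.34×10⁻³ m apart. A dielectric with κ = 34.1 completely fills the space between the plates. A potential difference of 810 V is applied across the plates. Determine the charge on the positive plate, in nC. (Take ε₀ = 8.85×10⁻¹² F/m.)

A = 8.77 × 3.35 cm² = 2.94×10⁻³ m².
C = κε₀A/d = 34.1 × 8.85×10⁻¹² × 2.94×10⁻³ / 2.34×10⁻³ = 3.79×10⁻¹⁰ F.
Q = CV = 3.79×10⁻¹⁰ × 810 = 3.07×10⁻⁷ C.

Q ≈ 307 nC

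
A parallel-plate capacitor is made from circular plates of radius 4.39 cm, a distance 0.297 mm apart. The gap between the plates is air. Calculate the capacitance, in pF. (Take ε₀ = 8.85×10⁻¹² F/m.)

A = π(4.39 cm)² = 6.05×10⁻³ m².
C = ε₀A/d = 8.85×10⁻¹² × 6.05×10⁻³ / 2.97×10⁻⁴ = 1.80×10⁻¹⁰ F.

180 pF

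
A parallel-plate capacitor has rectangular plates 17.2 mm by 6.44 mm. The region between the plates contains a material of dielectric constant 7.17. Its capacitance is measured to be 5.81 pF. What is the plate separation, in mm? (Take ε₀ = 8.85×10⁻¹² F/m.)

1.21 mm

A = 17.2 × 6.44 mm² = 1.11×10⁻⁴ m².
d = κε₀A/C = 7.17 × 8.85×10⁻¹² × 1.11×10⁻⁴ / 5.81×10⁻¹² = 1.21×10⁻³ m.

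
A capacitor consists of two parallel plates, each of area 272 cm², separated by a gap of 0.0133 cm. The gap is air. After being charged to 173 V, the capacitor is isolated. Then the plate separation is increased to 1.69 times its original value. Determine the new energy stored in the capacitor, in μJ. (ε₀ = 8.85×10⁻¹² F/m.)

U ≈ 45.8 μJ

A = 272 cm² = 2.72×10⁻² m².
Initially C₁ = ε₀A/d = 8.85×10⁻¹² × 2.72×10⁻² / 1.33×10⁻⁴ = 1.81×10⁻⁹ F.
U₁ = 2.71×10⁻⁵ J.
Isolated ⇒ Q is held fixed. C₂ = 0.592 C₁ and U = Q²/(2C), so U₂/U₁ = C₁/C₂ = 1.69.
U₂ = 1.69 × 2.71×10⁻⁵ = 4.58×10⁻⁵ J.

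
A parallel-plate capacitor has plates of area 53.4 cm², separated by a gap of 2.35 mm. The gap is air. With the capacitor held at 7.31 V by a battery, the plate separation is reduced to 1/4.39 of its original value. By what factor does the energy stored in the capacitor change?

4.39

Battery connected ⇒ V is held fixed.
C₂ = 4.39 C₁ and U = ½CV², so U₂/U₁ = C₂/C₁ = 4.39.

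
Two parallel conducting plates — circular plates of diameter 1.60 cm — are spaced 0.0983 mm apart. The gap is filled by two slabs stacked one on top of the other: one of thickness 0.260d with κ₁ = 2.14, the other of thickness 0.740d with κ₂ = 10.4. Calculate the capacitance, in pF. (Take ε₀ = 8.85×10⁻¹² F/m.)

A = π(1.60/2 cm)² = 2.01×10⁻⁴ m².
Stacked slabs ⇒ two capacitors in series, each with the full plate area.
C₁ = κ₁ε₀A/d₁ = 2.14 × 8.85×10⁻¹² × 2.01×10⁻⁴ / 2.56×10⁻⁵ = 1.49×10⁻¹⁰ F.
C₂ = κ₂ε₀A/d₂ = 10.4 × 8.85×10⁻¹² × 2.01×10⁻⁴ / 7.27×10⁻⁵ = 2.54×10⁻¹⁰ F.
C = (1/C₁ + 1/C₂)⁻¹ = 9.40×10⁻¹¹ F.

C ≈ 94.0 pF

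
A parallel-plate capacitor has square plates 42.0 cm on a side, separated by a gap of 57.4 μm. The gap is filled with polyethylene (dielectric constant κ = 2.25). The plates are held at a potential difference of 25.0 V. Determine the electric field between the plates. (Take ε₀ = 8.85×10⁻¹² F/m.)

E = V/d = 25.0 / 5.74×10⁻⁵ = 4.36×10⁵ V/m.

E ≈ 436 V/mm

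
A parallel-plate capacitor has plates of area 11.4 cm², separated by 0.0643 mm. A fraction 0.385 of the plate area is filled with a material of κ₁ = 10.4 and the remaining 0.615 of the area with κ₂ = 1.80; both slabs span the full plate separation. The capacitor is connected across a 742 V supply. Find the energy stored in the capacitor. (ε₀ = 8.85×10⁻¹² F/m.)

U ≈ 221 μJ

A = 11.4 cm² = 1.14×10⁻³ m².
Side-by-side slabs ⇒ two capacitors in parallel, each spanning the full gap.
C₁ = κ₁ε₀A₁/d = 10.4 × 8.85×10⁻¹² × 4.39×10⁻⁴ / 6.43×10⁻⁵ = 6.28×10⁻¹⁰ F.
C₂ = κ₂ε₀A₂/d = 1.80 × 8.85×10⁻¹² × 7.01×10⁻⁴ / 6.43×10⁻⁵ = 1.74×10⁻¹⁰ F.
C = C₁ + C₂ = 8.02×10⁻¹⁰ F.
U = ½CV² = ½ × 8.02×10⁻¹⁰ × (742)² = 2.21×10⁻⁴ J.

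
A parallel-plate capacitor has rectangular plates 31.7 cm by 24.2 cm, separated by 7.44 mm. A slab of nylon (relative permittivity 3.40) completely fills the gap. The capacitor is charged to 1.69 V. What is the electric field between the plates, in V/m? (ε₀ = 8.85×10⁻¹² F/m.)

E = V/d = 1.69 / 7.44×10⁻³ = 2.27×10² V/m.

E ≈ 227 V/m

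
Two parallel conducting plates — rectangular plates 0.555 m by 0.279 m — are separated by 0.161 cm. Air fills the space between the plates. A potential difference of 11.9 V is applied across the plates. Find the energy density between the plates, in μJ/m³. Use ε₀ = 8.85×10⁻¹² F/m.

u ≈ 242 μJ/m³

E = V/d = 11.9 / 1.61×10⁻³ = 7.39×10³ V/m.
u = ½ε₀E² = ½ × 8.85×10⁻¹² × (7.39×10³)² = 2.42×10⁻⁴ J/m³.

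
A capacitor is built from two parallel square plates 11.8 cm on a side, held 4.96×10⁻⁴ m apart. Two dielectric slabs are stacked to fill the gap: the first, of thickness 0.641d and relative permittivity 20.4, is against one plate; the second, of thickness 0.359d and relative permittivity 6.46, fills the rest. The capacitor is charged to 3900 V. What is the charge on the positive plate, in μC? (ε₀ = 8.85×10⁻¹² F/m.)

Q ≈ 11.1 μC

A = (11.8 cm)² = 1.39×10⁻² m².
Stacked slabs ⇒ two capacitors in series, each with the full plate area.
C₁ = κ₁ε₀A/d₁ = 20.4 × 8.85×10⁻¹² × 1.39×10⁻² / 3.18×10⁻⁴ = 7.91×10⁻⁹ F.
C₂ = κ₂ε₀A/d₂ = 6.46 × 8.85×10⁻¹² × 1.39×10⁻² / 1.78×10⁻⁴ = 4.47×10⁻⁹ F.
C = (1/C₁ + 1/C₂)⁻¹ = 2.86×10⁻⁹ F.
Q = CV = 2.86×10⁻⁹ × 3900 = 1.11×10⁻⁵ C.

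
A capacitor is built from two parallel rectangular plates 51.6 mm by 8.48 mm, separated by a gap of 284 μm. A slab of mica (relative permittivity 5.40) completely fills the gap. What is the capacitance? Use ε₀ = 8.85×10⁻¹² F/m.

A = 51.6 × 8.48 mm² = 4.38×10⁻⁴ m².
C = κε₀A/d = 5.40 × 8.85×10⁻¹² × 4.38×10⁻⁴ / 2.84×10⁻⁴ = 7.36×10⁻¹¹ F.

C ≈ 73.6 pF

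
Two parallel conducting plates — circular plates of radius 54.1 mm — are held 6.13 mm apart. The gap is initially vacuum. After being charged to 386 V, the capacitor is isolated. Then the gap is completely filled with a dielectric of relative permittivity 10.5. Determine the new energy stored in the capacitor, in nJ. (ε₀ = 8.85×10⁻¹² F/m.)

94.2 nJ

A = π(54.1 mm)² = 9.19×10⁻³ m².
Initially C₁ = ε₀A/d = 8.85×10⁻¹² × 9.19×10⁻³ / 6.13×10⁻³ = 1.33×10⁻¹¹ F.
U₁ = 9.89×10⁻⁷ J.
Isolated ⇒ Q is held fixed. C₂ = 10.5 C₁ and U = Q²/(2C), so U₂/U₁ = C₁/C₂ = 0.0952.
U₂ = 0.0952 × 9.89×10⁻⁷ = 9.42×10⁻⁸ J.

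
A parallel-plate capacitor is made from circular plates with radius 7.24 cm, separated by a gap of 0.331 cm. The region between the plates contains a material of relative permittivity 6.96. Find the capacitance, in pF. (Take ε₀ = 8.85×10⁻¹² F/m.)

C ≈ 306 pF

A = π(7.24 cm)² = 1.65×10⁻² m².
C = κε₀A/d = 6.96 × 8.85×10⁻¹² × 1.65×10⁻² / 3.31×10⁻³ = 3.06×10⁻¹⁰ F.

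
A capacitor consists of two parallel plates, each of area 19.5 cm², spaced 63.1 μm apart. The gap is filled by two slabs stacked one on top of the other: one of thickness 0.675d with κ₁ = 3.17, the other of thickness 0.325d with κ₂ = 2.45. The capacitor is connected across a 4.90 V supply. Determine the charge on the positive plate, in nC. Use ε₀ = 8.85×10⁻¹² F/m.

Q ≈ 3.88 nC

A = 19.5 cm² = 1.95×10⁻³ m².
Stacked slabs ⇒ two capacitors in series, each with the full plate area.
C₁ = κ₁ε₀A/d₁ = 3.17 × 8.85×10⁻¹² × 1.95×10⁻³ / 4.26×10⁻⁵ = 1.28×10⁻⁹ F.
C₂ = κ₂ε₀A/d₂ = 2.45 × 8.85×10⁻¹² × 1.95×10⁻³ / 2.05×10⁻⁵ = 2.06×10⁻⁹ F.
C = (1/C₁ + 1/C₂)⁻¹ = 7.91×10⁻¹⁰ F.
Q = CV = 7.91×10⁻¹⁰ × 4.90 = 3.88×10⁻⁹ C.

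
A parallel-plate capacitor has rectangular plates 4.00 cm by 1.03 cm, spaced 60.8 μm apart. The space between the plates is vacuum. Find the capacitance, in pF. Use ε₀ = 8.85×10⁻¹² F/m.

A = 4.00 × 1.03 cm² = 4.12×10⁻⁴ m².
C = ε₀A/d = 8.85×10⁻¹² × 4.12×10⁻⁴ / 6.08×10⁻⁵ = 6.00×10⁻¹¹ F.

C ≈ 60.0 pF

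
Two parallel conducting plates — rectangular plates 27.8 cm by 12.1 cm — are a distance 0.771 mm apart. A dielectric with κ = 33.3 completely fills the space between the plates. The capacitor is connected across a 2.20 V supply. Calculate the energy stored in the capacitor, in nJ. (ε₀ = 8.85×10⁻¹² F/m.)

31.1 nJ

A = 27.8 × 12.1 cm² = 3.36×10⁻² m².
C = κε₀A/d = 33.3 × 8.85×10⁻¹² × 3.36×10⁻² / 7.71×10⁻⁴ = 1.29×10⁻⁸ F.
U = ½CV² = ½ × 1.29×10⁻⁸ × (2.20)² = 3.11×10⁻⁸ J.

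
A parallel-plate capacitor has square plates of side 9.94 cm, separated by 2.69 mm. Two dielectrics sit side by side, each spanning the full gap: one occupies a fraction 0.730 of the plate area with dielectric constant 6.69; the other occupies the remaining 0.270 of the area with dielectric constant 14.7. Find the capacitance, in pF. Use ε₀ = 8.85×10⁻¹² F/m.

C ≈ 288 pF

A = (9.94 cm)² = 9.88×10⁻³ m².
Side-by-side slabs ⇒ two capacitors in parallel, each spanning the full gap.
C₁ = κ₁ε₀A₁/d = 6.69 × 8.85×10⁻¹² × 7.21×10⁻³ / 2.69×10⁻³ = 1.59×10⁻¹⁰ F.
C₂ = κ₂ε₀A₂/d = 14.7 × 8.85×10⁻¹² × 2.67×10⁻³ / 2.69×10⁻³ = 1.29×10⁻¹⁰ F.
C = C₁ + C₂ = 2.88×10⁻¹⁰ F.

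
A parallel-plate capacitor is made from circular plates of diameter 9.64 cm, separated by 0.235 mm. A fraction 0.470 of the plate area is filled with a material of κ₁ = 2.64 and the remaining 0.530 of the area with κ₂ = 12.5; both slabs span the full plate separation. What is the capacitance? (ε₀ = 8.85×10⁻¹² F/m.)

C ≈ 2.16 nF

A = π(9.64/2 cm)² = 7.30×10⁻³ m².
Side-by-side slabs ⇒ two capacitors in parallel, each spanning the full gap.
C₁ = κ₁ε₀A₁/d = 2.64 × 8.85×10⁻¹² × 3.43×10⁻³ / 2.35×10⁻⁴ = 3.41×10⁻¹⁰ F.
C₂ = κ₂ε₀A₂/d = 12.5 × 8.85×10⁻¹² × 3.87×10⁻³ / 2.35×10⁻⁴ = 1.82×10⁻⁹ F.
C = C₁ + C₂ = 2.16×10⁻⁹ F.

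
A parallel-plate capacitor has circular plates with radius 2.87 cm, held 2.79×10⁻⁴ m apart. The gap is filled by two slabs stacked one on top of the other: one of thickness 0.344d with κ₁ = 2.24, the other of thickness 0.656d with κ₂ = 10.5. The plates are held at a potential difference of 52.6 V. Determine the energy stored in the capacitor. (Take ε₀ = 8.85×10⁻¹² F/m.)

0.526 μJ

A = π(2.87 cm)² = 2.59×10⁻³ m².
Stacked slabs ⇒ two capacitors in series, each with the full plate area.
C₁ = κ₁ε₀A/d₁ = 2.24 × 8.85×10⁻¹² × 2.59×10⁻³ / 9.60×10⁻⁵ = 5.34×10⁻¹⁰ F.
C₂ = κ₂ε₀A/d₂ = 10.5 × 8.85×10⁻¹² × 2.59×10⁻³ / 1.83×10⁻⁴ = 1.31×10⁻⁹ F.
C = (1/C₁ + 1/C₂)⁻¹ = 3.80×10⁻¹⁰ F.
U = ½CV² = ½ × 3.80×10⁻¹⁰ × (52.6)² = 5.26×10⁻⁷ J.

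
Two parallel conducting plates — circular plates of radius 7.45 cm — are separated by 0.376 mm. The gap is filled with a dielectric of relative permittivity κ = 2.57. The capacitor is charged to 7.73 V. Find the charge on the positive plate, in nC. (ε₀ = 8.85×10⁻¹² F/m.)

A = π(7.45 cm)² = 1.74×10⁻² m².
C = κε₀A/d = 2.57 × 8.85×10⁻¹² × 1.74×10⁻² / 3.76×10⁻⁴ = 1.05×10⁻⁹ F.
Q = CV = 1.05×10⁻⁹ × 7.73 = 8.15×10⁻⁹ C.

8.15 nC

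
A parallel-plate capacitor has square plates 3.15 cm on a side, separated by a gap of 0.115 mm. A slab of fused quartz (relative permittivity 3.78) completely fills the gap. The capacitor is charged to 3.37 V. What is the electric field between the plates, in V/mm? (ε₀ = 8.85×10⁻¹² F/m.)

E = V/d = 3.37 / 1.15×10⁻⁴ = 2.93×10⁴ V/m.

E ≈ 29.3 V/mm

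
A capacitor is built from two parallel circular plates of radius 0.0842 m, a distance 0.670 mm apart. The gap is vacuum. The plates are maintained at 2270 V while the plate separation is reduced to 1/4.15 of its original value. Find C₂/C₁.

C₂/C₁ ≈ 4.15

C = ε₀A/d scales as 1/d, so C₂/C₁ = d₁/d₂ = 4.15.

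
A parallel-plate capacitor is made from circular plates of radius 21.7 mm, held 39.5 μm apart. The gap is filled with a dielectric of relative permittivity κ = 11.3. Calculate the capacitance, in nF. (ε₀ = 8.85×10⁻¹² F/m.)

3.75 nF

A = π(21.7 mm)² = 1.48×10⁻³ m².
C = κε₀A/d = 11.3 × 8.85×10⁻¹² × 1.48×10⁻³ / 3.95×10⁻⁵ = 3.75×10⁻⁹ F.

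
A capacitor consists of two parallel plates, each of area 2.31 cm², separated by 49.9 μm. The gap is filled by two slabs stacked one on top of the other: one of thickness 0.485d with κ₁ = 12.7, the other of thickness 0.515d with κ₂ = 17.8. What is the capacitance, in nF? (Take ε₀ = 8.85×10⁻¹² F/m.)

0.610 nF

A = 2.31 cm² = 2.31×10⁻⁴ m².
Stacked slabs ⇒ two capacitors in series, each with the full plate area.
C₁ = κ₁ε₀A/d₁ = 12.7 × 8.85×10⁻¹² × 2.31×10⁻⁴ / 2.42×10⁻⁵ = 1.07×10⁻⁹ F.
C₂ = κ₂ε₀A/d₂ = 17.8 × 8.85×10⁻¹² × 2.31×10⁻⁴ / 2.57×10⁻⁵ = 1.42×10⁻⁹ F.
C = (1/C₁ + 1/C₂)⁻¹ = 6.10×10⁻¹⁰ F.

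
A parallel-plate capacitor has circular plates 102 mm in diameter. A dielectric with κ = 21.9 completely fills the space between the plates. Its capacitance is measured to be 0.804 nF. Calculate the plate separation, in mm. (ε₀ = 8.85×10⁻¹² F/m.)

d ≈ 1.97 mm

A = π(102/2 mm)² = 8.17×10⁻³ m².
d = κε₀A/C = 21.9 × 8.85×10⁻¹² × 8.17×10⁻³ / 8.04×10⁻¹⁰ = 1.97×10⁻³ m.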